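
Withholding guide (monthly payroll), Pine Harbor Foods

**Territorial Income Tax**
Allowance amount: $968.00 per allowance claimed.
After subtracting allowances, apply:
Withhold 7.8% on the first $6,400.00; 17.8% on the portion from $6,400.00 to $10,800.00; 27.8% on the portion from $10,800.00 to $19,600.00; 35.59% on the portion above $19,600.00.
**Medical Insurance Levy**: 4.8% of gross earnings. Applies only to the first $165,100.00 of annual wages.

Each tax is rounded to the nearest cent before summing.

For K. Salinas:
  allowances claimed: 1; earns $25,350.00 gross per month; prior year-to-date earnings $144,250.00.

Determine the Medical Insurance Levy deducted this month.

Medical Insurance Levy: cap $165,100.00 − YTD $144,250.00 = $20,850.00 subject; 4.8% × $20,850.00 = $1,000.80

$1,000.80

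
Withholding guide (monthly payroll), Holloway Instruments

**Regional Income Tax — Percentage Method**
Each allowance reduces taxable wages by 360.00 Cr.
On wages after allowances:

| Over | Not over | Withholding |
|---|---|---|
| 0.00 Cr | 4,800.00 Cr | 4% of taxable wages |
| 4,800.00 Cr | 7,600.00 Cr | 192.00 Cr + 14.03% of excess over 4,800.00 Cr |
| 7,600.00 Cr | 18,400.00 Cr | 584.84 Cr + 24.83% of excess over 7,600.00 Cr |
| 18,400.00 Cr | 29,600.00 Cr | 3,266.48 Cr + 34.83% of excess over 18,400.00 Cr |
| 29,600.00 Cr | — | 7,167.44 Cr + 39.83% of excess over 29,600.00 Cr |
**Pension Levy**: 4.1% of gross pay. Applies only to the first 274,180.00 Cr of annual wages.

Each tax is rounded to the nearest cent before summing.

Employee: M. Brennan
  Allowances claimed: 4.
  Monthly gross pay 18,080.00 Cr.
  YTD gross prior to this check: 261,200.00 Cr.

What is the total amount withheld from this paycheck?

3,361.65 Cr

Regional Income Tax: taxable = 18,080.00 Cr − 4×360.00 Cr = 16,640.00 Cr
  584.84 Cr + 24.83% × (16,640.00 Cr − 7,600.00 Cr) = 584.84 Cr + 24.83% × 9,040.00 Cr = 2,829.47 Cr
Pension Levy: cap 274,180.00 Cr − YTD 261,200.00 Cr = 12,980.00 Cr subject; 4.1% × 12,980.00 Cr = 532.18 Cr
Total: 2,829.47 Cr + 532.18 Cr = 3,361.65 Cr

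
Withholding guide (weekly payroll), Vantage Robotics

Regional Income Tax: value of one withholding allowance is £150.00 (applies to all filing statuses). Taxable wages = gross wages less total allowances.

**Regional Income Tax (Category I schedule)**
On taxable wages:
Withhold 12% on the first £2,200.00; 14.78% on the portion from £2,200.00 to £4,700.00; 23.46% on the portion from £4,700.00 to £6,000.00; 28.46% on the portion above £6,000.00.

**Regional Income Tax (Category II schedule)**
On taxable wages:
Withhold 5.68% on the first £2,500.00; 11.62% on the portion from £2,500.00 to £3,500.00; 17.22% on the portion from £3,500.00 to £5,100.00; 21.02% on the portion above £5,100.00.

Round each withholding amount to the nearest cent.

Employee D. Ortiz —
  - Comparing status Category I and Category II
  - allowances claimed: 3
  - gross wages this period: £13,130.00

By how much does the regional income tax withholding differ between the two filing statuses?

£712.57

Regional Income Tax (Category I): taxable = £13,130.00 − 3×£150.00 = £12,680.00
  £938.48 + 28.46% × (£12,680.00 − £6,000.00) = £938.48 + 28.46% × £6,680.00 = £2,839.61
Regional Income Tax (Category II): taxable = £13,130.00 − 3×£150.00 = £12,680.00
  £533.72 + 21.02% × (£12,680.00 − £5,100.00) = £533.72 + 21.02% × £7,580.00 = £2,127.04
Difference: |£2,839.61 − £2,127.04| = £712.57 (higher under Category I)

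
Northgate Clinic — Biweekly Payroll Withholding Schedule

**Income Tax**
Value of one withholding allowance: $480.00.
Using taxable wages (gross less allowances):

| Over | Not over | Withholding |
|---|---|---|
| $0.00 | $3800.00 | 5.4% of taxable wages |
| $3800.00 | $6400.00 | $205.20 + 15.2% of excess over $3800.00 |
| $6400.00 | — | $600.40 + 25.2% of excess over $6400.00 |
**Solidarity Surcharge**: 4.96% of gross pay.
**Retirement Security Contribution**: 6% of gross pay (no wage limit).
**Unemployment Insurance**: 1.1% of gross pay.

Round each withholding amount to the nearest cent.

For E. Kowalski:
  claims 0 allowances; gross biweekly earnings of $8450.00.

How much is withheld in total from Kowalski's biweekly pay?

$2136.07

Income Tax: taxable = $8450.00
  $600.40 + 25.2% × ($8450.00 − $6400.00) = $600.40 + 25.2% × $2050.00 = $1117.00
Solidarity Surcharge: 4.96% × $8450.00 = $419.12
Retirement Security Contribution: 6% × $8450.00 = $507.00
Unemployment Insurance: 1.1% × $8450.00 = $92.95
Total: $1117.00 + $419.12 + $507.00 + $92.95 = $2136.07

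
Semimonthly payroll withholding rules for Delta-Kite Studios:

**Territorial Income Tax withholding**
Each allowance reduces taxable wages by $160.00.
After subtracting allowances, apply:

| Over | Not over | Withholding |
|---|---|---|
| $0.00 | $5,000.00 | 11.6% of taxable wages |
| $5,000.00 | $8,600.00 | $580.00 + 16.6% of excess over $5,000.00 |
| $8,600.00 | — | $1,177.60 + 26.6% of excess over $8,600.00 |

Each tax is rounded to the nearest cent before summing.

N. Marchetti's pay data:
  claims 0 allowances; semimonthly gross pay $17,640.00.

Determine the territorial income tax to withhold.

Territorial Income Tax: taxable = $17,640.00
  $1,177.60 + 26.6% × ($17,640.00 − $8,600.00) = $1,177.60 + 26.6% × $9,040.00 = $3,582.24

$3,582.24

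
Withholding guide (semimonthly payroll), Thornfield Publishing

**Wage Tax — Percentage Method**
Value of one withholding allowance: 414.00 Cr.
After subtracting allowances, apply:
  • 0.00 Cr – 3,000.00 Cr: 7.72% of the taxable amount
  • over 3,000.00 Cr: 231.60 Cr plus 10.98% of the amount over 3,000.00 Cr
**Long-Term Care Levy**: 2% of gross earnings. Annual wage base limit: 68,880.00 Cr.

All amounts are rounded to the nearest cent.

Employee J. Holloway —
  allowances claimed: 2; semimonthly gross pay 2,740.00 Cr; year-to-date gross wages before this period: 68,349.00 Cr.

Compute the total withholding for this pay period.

Wage Tax: taxable = 2,740.00 Cr − 2×414.00 Cr = 1,912.00 Cr
  7.72% × 1,912.00 Cr = 147.61 Cr
Long-Term Care Levy: cap 68,880.00 Cr − YTD 68,349.00 Cr = 531.00 Cr subject; 2% × 531.00 Cr = 10.62 Cr
Total: 147.61 Cr + 10.62 Cr = 158.23 Cr

158.23 Cr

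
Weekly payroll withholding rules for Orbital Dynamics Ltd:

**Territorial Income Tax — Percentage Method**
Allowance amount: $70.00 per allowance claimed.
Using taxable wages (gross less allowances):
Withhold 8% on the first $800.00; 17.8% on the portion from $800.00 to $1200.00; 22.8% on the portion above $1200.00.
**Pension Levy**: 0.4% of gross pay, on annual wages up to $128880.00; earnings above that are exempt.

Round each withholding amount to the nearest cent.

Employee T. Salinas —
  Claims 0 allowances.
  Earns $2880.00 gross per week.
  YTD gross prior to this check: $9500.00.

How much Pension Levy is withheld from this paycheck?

$11.52

Pension Levy: 0.4% × $2880.00 = $11.52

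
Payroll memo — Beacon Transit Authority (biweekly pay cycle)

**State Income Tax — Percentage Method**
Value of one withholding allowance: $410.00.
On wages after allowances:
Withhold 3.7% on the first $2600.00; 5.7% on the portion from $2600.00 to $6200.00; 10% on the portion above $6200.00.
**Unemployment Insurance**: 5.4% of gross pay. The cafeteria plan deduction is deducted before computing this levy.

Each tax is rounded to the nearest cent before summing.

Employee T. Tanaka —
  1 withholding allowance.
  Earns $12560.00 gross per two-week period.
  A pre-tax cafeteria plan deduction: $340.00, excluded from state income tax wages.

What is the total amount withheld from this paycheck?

$1522.28

State Income Tax: taxable = $12560.00 − $340.00 − 1×$410.00 = $11810.00
  $301.40 + 10% × ($11810.00 − $6200.00) = $301.40 + 10% × $5610.00 = $862.40
Unemployment Insurance: 5.4% × $12220.00 = $659.88
Total: $862.40 + $659.88 = $1522.28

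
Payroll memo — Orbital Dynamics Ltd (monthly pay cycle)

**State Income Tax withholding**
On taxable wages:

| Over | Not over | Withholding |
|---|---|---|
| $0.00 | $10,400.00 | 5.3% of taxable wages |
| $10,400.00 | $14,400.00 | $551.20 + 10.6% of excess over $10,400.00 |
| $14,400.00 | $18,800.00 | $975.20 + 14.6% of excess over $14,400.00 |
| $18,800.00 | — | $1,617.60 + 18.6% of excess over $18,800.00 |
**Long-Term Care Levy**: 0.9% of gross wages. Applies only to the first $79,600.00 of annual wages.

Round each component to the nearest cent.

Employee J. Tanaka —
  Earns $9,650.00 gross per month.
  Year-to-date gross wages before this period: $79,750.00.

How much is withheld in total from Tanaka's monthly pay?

State Income Tax: taxable = $9,650.00
  5.3% × $9,650.00 = $511.45
Long-Term Care Levy: YTD $79,750.00 ≥ cap $79,600.00 → $0.00
Total: $511.45 + $0.00 = $511.45

$511.45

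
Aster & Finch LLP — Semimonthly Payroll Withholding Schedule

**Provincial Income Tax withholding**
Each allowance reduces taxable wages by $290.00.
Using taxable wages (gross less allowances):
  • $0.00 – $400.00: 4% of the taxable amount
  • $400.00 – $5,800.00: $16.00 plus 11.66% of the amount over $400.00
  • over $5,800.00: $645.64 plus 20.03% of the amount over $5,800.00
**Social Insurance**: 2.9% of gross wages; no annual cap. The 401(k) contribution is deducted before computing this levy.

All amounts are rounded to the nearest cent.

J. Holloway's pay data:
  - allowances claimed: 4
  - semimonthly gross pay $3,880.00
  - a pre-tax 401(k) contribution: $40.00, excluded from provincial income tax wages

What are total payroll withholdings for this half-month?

$393.21

Provincial Income Tax: taxable = $3,880.00 − $40.00 − 4×$290.00 = $2,680.00
  $16.00 + 11.66% × ($2,680.00 − $400.00) = $16.00 + 11.66% × $2,280.00 = $281.85
Social Insurance: 2.9% × $3,840.00 = $111.36
Total: $281.85 + $111.36 = $393.21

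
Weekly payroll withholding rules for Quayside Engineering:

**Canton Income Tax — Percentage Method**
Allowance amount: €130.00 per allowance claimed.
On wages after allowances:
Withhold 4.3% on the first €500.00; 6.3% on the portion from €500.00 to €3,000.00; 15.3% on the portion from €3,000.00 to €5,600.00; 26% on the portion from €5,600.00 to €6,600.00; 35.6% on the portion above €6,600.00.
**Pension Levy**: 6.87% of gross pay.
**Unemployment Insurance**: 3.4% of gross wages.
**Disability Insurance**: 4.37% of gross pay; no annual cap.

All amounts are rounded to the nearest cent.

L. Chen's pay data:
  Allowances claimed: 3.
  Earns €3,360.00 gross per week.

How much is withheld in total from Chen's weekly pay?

Canton Income Tax: taxable = €3,360.00 − 3×€130.00 = €2,970.00
  €21.50 + 6.3% × (€2,970.00 − €500.00) = €21.50 + 6.3% × €2,470.00 = €177.11
Pension Levy: 6.87% × €3,360.00 = €230.83
Unemployment Insurance: 3.4% × €3,360.00 = €114.24
Disability Insurance: 4.37% × €3,360.00 = €146.83
Total: €177.11 + €230.83 + €114.24 + €146.83 = €669.01

€669.01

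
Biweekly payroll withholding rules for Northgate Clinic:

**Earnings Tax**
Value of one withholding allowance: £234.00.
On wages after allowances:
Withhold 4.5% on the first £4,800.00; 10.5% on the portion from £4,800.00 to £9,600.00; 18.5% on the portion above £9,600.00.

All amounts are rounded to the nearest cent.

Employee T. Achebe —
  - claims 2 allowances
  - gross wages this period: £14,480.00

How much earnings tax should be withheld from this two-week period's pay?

£1,536.22

Earnings Tax: taxable = £14,480.00 − 2×£234.00 = £14,012.00
  £720.00 + 18.5% × (£14,012.00 − £9,600.00) = £720.00 + 18.5% × £4,412.00 = £1,536.22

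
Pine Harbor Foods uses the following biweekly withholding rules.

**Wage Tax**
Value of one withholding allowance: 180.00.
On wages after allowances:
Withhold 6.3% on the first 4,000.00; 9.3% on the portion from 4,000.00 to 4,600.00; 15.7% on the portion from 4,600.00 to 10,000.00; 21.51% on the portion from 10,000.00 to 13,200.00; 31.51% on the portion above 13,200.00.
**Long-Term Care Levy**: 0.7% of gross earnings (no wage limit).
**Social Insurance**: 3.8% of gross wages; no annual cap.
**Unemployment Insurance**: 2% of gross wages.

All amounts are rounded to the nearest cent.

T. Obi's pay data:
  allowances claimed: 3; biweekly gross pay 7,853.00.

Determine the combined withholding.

1,244.18

Wage Tax: taxable = 7,853.00 − 3×180.00 = 7,313.00
  307.80 + 15.7% × (7,313.00 − 4,600.00) = 307.80 + 15.7% × 2,713.00 = 733.74
Long-Term Care Levy: 0.7% × 7,853.00 = 54.97
Social Insurance: 3.8% × 7,853.00 = 298.41
Unemployment Insurance: 2% × 7,853.00 = 157.06
Total: 733.74 + 54.97 + 298.41 + 157.06 = 1,244.18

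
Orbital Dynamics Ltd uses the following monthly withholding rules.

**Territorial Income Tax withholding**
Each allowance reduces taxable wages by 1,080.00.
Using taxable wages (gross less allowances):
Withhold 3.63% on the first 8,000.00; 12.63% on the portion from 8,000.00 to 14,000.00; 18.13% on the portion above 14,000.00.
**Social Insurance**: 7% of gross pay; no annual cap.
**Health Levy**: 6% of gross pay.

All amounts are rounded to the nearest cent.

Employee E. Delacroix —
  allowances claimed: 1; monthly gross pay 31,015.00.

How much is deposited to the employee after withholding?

23,045.83

Territorial Income Tax: taxable = 31,015.00 − 1×1,080.00 = 29,935.00
  1,048.20 + 18.13% × (29,935.00 − 14,000.00) = 1,048.20 + 18.13% × 15,935.00 = 3,937.22
Social Insurance: 7% × 31,015.00 = 2,171.05
Health Levy: 6% × 31,015.00 = 1,860.90
Total withheld: 3,937.22 + 2,171.05 + 1,860.90 = 7,969.17
Net pay: 31,015.00 − 7,969.17 = 23,045.83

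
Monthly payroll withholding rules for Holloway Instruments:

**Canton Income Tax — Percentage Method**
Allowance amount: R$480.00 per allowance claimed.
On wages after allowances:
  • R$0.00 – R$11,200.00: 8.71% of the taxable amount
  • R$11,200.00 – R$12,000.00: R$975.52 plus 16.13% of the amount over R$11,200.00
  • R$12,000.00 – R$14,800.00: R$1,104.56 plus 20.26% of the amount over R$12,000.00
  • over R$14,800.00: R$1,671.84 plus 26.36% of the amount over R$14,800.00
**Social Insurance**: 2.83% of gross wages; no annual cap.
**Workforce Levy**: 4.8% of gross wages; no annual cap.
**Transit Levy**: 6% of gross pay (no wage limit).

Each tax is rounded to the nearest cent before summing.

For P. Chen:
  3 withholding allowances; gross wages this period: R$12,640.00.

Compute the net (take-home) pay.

Canton Income Tax: taxable = R$12,640.00 − 3×R$480.00 = R$11,200.00
  8.71% × R$11,200.00 = R$975.52
Social Insurance: 2.83% × R$12,640.00 = R$357.71
Workforce Levy: 4.8% × R$12,640.00 = R$606.72
Transit Levy: 6% × R$12,640.00 = R$758.40
Total withheld: R$975.52 + R$357.71 + R$606.72 + R$758.40 = R$2,698.35
Net pay: R$12,640.00 − R$2,698.35 = R$9,941.65

R$9,941.65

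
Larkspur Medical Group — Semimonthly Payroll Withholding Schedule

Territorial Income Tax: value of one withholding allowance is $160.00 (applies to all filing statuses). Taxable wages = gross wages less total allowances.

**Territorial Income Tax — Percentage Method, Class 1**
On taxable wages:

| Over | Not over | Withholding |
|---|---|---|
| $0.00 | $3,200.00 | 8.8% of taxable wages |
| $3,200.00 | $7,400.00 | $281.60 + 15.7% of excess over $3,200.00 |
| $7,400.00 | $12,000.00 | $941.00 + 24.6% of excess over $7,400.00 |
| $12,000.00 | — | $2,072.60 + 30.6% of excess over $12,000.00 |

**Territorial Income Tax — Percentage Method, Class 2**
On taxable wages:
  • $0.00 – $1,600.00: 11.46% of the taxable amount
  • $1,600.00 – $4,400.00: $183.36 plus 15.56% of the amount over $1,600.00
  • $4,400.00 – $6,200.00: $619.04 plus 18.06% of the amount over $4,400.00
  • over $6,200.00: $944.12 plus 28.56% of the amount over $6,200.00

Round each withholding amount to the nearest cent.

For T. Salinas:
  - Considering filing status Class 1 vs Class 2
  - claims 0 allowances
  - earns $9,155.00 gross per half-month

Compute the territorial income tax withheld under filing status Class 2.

Territorial Income Tax (Class 2): taxable = $9,155.00
  $944.12 + 28.56% × ($9,155.00 − $6,200.00) = $944.12 + 28.56% × $2,955.00 = $1,788.07

$1,788.07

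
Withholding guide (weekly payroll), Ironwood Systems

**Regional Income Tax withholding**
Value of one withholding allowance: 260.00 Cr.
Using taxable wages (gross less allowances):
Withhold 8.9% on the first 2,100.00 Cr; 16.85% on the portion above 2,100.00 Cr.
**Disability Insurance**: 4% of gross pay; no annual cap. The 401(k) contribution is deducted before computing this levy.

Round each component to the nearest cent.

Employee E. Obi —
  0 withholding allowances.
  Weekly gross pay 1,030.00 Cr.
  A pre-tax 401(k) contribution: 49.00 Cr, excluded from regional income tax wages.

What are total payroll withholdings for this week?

126.55 Cr

Regional Income Tax: taxable = 1,030.00 Cr − 49.00 Cr = 981.00 Cr
  8.9% × 981.00 Cr = 87.31 Cr
Disability Insurance: 4% × 981.00 Cr = 39.24 Cr
Total: 87.31 Cr + 39.24 Cr = 126.55 Cr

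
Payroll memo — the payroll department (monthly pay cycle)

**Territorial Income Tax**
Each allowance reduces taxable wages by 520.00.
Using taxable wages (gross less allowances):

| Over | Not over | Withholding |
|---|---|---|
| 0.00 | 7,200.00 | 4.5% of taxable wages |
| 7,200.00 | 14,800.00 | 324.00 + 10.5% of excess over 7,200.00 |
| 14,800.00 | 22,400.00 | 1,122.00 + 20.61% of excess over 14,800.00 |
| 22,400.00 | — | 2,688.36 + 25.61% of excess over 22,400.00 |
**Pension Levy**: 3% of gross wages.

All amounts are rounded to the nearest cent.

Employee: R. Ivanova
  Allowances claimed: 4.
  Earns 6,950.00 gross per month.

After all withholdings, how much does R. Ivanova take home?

Territorial Income Tax: taxable = 6,950.00 − 4×520.00 = 4,870.00
  4.5% × 4,870.00 = 219.15
Pension Levy: 3% × 6,950.00 = 208.50
Total withheld: 219.15 + 208.50 = 427.65
Net pay: 6,950.00 − 427.65 = 6,522.35

6,522.35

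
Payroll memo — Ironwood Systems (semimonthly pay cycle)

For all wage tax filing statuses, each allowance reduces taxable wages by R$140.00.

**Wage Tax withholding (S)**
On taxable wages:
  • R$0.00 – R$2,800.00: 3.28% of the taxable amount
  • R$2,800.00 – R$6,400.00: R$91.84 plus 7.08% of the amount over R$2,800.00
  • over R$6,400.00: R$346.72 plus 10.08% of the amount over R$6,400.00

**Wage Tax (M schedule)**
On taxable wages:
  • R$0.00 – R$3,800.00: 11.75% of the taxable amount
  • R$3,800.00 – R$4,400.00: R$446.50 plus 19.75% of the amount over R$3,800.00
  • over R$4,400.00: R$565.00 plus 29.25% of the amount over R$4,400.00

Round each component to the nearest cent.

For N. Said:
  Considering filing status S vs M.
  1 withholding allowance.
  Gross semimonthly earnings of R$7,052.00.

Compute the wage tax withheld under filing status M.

Wage Tax (M): taxable = R$7,052.00 − 1×R$140.00 = R$6,912.00
  R$565.00 + 29.25% × (R$6,912.00 − R$4,400.00) = R$565.00 + 29.25% × R$2,512.00 = R$1,299.76

R$1,299.76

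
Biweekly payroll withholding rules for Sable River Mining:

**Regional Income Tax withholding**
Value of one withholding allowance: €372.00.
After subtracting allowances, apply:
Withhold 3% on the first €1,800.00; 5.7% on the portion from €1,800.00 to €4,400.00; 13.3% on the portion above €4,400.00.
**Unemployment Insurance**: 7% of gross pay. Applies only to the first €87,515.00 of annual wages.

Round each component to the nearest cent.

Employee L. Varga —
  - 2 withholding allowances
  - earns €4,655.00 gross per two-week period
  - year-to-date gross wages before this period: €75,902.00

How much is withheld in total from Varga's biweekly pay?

€500.18

Regional Income Tax: taxable = €4,655.00 − 2×€372.00 = €3,911.00
  €54.00 + 5.7% × (€3,911.00 − €1,800.00) = €54.00 + 5.7% × €2,111.00 = €174.33
Unemployment Insurance: 7% × €4,655.00 = €325.85
Total: €174.33 + €325.85 = €500.18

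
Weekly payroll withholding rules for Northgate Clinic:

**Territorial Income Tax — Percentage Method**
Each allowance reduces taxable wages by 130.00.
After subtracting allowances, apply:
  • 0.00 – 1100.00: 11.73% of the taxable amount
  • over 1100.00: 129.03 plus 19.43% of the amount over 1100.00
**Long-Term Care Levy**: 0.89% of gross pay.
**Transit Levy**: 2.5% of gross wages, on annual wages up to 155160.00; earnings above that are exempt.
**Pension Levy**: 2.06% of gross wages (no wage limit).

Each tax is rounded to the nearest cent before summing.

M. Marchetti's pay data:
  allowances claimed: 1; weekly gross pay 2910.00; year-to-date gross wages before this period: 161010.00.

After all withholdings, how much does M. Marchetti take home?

2368.70

Territorial Income Tax: taxable = 2910.00 − 1×130.00 = 2780.00
  129.03 + 19.43% × (2780.00 − 1100.00) = 129.03 + 19.43% × 1680.00 = 455.45
Long-Term Care Levy: 0.89% × 2910.00 = 25.90
Transit Levy: YTD 161010.00 ≥ cap 155160.00 → 0.00
Pension Levy: 2.06% × 2910.00 = 59.95
Total withheld: 455.45 + 25.90 + 0.00 + 59.95 = 541.30
Net pay: 2910.00 − 541.30 = 2368.70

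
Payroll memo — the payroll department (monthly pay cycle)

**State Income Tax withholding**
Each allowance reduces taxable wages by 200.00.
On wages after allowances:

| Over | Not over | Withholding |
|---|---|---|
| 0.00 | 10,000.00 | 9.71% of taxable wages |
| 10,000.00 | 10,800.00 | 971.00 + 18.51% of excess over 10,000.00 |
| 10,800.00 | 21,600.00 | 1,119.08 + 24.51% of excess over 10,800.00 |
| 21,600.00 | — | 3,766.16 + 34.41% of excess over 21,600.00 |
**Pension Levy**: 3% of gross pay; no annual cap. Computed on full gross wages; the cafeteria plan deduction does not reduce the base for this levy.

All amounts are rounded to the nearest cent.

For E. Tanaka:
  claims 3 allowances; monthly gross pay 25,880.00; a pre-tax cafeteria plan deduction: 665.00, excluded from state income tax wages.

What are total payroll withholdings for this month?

State Income Tax: taxable = 25,880.00 − 665.00 − 3×200.00 = 24,615.00
  3,766.16 + 34.41% × (24,615.00 − 21,600.00) = 3,766.16 + 34.41% × 3,015.00 = 4,803.62
Pension Levy: 3% × 25,880.00 = 776.40
Total: 4,803.62 + 776.40 = 5,580.02

5,580.02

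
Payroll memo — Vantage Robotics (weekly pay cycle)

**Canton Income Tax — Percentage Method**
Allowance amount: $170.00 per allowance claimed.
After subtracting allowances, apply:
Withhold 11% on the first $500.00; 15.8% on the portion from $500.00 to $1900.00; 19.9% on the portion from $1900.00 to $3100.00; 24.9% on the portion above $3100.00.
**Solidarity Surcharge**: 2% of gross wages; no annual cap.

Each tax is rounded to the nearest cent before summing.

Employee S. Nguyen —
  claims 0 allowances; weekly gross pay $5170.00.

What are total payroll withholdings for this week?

$1133.83

Canton Income Tax: taxable = $5170.00
  $515.00 + 24.9% × ($5170.00 − $3100.00) = $515.00 + 24.9% × $2070.00 = $1030.43
Solidarity Surcharge: 2% × $5170.00 = $103.40
Total: $1030.43 + $103.40 = $1133.83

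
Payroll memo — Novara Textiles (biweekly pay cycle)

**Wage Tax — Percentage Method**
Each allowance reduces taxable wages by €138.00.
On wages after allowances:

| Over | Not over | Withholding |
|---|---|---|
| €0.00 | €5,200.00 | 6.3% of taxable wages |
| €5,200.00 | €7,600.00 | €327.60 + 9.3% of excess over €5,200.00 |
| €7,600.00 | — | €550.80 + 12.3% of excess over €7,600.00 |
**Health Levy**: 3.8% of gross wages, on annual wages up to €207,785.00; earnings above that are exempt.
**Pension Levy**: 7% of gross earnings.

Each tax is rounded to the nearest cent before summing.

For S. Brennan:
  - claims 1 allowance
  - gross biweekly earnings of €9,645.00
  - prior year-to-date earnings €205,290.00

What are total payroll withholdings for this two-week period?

€1,555.32

Wage Tax: taxable = €9,645.00 − 1×€138.00 = €9,507.00
  €550.80 + 12.3% × (€9,507.00 − €7,600.00) = €550.80 + 12.3% × €1,907.00 = €785.36
Health Levy: cap €207,785.00 − YTD €205,290.00 = €2,495.00 subject; 3.8% × €2,495.00 = €94.81
Pension Levy: 7% × €9,645.00 = €675.15
Total: €785.36 + €94.81 + €675.15 = €1,555.32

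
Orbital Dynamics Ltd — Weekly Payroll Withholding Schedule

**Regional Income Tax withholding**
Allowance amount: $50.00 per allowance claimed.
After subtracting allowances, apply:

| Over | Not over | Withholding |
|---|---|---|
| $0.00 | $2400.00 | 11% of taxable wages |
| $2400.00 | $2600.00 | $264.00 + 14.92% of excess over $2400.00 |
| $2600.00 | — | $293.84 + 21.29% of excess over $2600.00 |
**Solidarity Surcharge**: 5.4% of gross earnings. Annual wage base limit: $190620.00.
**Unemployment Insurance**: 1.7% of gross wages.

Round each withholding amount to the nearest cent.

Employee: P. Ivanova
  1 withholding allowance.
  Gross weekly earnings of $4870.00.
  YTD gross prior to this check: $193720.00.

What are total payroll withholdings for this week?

$849.27

Regional Income Tax: taxable = $4870.00 − 1×$50.00 = $4820.00
  $293.84 + 21.29% × ($4820.00 − $2600.00) = $293.84 + 21.29% × $2220.00 = $766.48
Solidarity Surcharge: YTD $193720.00 ≥ cap $190620.00 → $0.00
Unemployment Insurance: 1.7% × $4870.00 = $82.79
Total: $766.48 + $0.00 + $82.79 = $849.27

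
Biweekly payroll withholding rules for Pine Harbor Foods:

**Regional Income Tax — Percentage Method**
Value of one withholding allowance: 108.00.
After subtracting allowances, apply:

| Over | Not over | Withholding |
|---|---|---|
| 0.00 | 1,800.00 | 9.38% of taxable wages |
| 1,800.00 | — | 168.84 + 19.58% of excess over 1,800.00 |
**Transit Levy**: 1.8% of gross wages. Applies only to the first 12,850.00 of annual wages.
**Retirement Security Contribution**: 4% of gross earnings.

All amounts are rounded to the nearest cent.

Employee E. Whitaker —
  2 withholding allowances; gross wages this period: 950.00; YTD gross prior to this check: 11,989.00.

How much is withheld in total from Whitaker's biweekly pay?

Regional Income Tax: taxable = 950.00 − 2×108.00 = 734.00
  9.38% × 734.00 = 68.85
Transit Levy: cap 12,850.00 − YTD 11,989.00 = 861.00 subject; 1.8% × 861.00 = 15.50
Retirement Security Contribution: 4% × 950.00 = 38.00
Total: 68.85 + 15.50 + 38.00 = 122.35

122.35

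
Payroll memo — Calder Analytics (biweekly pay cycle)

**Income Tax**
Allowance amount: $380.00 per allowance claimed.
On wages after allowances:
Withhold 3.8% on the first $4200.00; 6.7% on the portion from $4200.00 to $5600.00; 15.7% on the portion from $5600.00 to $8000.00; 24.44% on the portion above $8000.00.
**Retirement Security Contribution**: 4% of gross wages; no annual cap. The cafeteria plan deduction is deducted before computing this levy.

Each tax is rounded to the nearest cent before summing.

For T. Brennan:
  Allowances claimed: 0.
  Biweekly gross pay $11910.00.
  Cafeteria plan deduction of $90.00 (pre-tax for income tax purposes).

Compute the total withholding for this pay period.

Income Tax: taxable = $11910.00 − $90.00 = $11820.00
  $630.20 + 24.44% × ($11820.00 − $8000.00) = $630.20 + 24.44% × $3820.00 = $1563.81
Retirement Security Contribution: 4% × $11820.00 = $472.80
Total: $1563.81 + $472.80 = $2036.61

$2036.61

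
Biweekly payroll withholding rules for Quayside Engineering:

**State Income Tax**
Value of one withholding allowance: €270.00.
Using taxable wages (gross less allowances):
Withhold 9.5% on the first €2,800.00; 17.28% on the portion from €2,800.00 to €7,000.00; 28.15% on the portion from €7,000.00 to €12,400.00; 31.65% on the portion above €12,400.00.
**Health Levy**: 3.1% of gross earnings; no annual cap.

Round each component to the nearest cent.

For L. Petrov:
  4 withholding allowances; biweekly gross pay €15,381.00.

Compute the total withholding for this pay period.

€3,590.34

State Income Tax: taxable = €15,381.00 − 4×€270.00 = €14,301.00
  €2,511.86 + 31.65% × (€14,301.00 − €12,400.00) = €2,511.86 + 31.65% × €1,901.00 = €3,113.53
Health Levy: 3.1% × €15,381.00 = €476.81
Total: €3,113.53 + €476.81 = €3,590.34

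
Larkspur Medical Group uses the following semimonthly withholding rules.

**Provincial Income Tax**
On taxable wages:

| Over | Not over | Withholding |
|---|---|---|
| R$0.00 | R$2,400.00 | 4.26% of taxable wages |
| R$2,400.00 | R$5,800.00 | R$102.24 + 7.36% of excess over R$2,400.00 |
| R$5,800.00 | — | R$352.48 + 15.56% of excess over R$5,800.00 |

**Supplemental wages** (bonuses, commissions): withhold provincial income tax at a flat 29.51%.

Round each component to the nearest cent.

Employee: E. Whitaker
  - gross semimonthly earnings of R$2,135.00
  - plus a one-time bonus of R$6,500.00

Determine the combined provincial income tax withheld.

Provincial Income Tax: taxable = R$2,135.00
  4.26% × R$2,135.00 = R$90.95
Supplemental (29.51% flat on bonus): 29.51% × R$6,500.00 = R$1,918.15
Total provincial income tax: R$90.95 + R$1,918.15 = R$2,009.10

R$2,009.10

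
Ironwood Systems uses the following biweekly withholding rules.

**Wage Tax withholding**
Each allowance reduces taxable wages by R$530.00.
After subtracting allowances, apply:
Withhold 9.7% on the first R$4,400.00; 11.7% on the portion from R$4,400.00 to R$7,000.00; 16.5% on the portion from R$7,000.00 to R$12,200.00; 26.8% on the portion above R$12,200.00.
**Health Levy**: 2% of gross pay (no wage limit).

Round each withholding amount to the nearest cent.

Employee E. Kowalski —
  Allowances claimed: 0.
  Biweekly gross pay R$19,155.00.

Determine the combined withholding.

Wage Tax: taxable = R$19,155.00
  R$1,589.00 + 26.8% × (R$19,155.00 − R$12,200.00) = R$1,589.00 + 26.8% × R$6,955.00 = R$3,452.94
Health Levy: 2% × R$19,155.00 = R$383.10
Total: R$3,452.94 + R$383.10 = R$3,836.04

R$3,836.04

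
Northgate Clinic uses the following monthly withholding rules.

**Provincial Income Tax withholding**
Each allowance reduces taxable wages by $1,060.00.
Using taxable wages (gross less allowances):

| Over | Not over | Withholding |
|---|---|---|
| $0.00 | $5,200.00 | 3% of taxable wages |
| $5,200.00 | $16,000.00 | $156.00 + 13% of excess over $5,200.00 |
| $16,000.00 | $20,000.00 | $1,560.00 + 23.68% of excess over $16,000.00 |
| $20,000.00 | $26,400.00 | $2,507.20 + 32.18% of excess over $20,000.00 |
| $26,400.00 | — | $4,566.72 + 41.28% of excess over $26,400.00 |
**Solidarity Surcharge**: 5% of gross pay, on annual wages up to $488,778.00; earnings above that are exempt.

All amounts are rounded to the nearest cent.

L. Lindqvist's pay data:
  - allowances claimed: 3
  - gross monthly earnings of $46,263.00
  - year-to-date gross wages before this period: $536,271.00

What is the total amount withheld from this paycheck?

Provincial Income Tax: taxable = $46,263.00 − 3×$1,060.00 = $43,083.00
  $4,566.72 + 41.28% × ($43,083.00 − $26,400.00) = $4,566.72 + 41.28% × $16,683.00 = $11,453.46
Solidarity Surcharge: YTD $536,271.00 ≥ cap $488,778.00 → $0.00
Total: $11,453.46 + $0.00 = $11,453.46

$11,453.46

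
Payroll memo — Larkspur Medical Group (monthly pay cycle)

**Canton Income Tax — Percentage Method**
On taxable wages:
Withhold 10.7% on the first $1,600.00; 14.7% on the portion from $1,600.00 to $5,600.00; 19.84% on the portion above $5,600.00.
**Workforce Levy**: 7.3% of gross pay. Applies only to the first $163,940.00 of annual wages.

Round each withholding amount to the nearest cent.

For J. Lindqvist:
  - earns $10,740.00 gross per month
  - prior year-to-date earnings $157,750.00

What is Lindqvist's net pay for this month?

$8,509.15

Canton Income Tax: taxable = $10,740.00
  $759.20 + 19.84% × ($10,740.00 − $5,600.00) = $759.20 + 19.84% × $5,140.00 = $1,778.98
Workforce Levy: cap $163,940.00 − YTD $157,750.00 = $6,190.00 subject; 7.3% × $6,190.00 = $451.87
Total withheld: $1,778.98 + $451.87 = $2,230.85
Net pay: $10,740.00 − $2,230.85 = $8,509.15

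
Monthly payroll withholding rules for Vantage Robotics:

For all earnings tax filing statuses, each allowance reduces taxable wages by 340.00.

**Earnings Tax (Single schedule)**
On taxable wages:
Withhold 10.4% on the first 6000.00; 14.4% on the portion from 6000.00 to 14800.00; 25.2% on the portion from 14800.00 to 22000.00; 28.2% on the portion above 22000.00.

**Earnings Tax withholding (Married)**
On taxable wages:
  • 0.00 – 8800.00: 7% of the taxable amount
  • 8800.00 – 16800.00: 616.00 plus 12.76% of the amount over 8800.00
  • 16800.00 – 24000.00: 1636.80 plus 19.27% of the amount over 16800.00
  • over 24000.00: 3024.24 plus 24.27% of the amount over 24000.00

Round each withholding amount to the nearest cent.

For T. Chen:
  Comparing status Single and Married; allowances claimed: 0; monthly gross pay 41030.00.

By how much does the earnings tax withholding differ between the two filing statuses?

1914.64

Earnings Tax (Single): taxable = 41030.00
  3705.60 + 28.2% × (41030.00 − 22000.00) = 3705.60 + 28.2% × 19030.00 = 9072.06
Earnings Tax (Married): taxable = 41030.00
  3024.24 + 24.27% × (41030.00 − 24000.00) = 3024.24 + 24.27% × 17030.00 = 7157.42
Difference: |9072.06 − 7157.42| = 1914.64 (higher under Single)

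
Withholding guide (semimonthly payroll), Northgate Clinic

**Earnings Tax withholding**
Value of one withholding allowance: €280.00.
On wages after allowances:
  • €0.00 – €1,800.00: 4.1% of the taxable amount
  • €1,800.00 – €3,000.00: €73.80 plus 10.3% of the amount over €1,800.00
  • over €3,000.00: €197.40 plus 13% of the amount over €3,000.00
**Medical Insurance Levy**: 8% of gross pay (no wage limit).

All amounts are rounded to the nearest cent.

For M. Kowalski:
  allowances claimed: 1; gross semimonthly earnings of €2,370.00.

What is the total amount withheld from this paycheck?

Earnings Tax: taxable = €2,370.00 − 1×€280.00 = €2,090.00
  €73.80 + 10.3% × (€2,090.00 − €1,800.00) = €73.80 + 10.3% × €290.00 = €103.67
Medical Insurance Levy: 8% × €2,370.00 = €189.60
Total: €103.67 + €189.60 = €293.27

€293.27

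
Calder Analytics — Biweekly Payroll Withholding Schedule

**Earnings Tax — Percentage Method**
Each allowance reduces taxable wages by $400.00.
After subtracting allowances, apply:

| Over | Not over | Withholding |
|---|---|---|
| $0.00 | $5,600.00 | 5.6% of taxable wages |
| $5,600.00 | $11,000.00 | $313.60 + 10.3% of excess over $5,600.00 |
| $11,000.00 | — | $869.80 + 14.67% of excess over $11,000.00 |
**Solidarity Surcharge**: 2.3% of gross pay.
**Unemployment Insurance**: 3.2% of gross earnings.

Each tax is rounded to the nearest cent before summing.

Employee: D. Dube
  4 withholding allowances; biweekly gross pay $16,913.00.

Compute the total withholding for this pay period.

Earnings Tax: taxable = $16,913.00 − 4×$400.00 = $15,313.00
  $869.80 + 14.67% × ($15,313.00 − $11,000.00) = $869.80 + 14.67% × $4,313.00 = $1,502.52
Solidarity Surcharge: 2.3% × $16,913.00 = $389.00
Unemployment Insurance: 3.2% × $16,913.00 = $541.22
Total: $1,502.52 + $389.00 + $541.22 = $2,432.74

$2,432.74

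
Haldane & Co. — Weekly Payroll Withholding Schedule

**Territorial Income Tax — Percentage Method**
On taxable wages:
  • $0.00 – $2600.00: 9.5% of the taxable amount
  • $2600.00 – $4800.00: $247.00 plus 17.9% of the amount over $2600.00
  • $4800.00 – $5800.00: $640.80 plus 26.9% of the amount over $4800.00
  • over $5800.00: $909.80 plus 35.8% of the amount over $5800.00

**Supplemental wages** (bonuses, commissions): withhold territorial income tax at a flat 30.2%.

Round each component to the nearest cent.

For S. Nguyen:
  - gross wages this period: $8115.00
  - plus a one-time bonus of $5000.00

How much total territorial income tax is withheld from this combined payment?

$3248.57

Territorial Income Tax: taxable = $8115.00
  $909.80 + 35.8% × ($8115.00 − $5800.00) = $909.80 + 35.8% × $2315.00 = $1738.57
Supplemental (30.2% flat on bonus): 30.2% × $5000.00 = $1510.00
Total territorial income tax: $1738.57 + $1510.00 = $3248.57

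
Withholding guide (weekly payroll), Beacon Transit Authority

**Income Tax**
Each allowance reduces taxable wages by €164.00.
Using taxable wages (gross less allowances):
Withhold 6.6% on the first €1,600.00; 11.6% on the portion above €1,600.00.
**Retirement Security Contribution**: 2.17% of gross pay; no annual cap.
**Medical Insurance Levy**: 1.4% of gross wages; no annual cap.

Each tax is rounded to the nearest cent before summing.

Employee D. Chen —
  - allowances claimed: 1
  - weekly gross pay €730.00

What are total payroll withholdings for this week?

Income Tax: taxable = €730.00 − 1×€164.00 = €566.00
  6.6% × €566.00 = €37.36
Retirement Security Contribution: 2.17% × €730.00 = €15.84
Medical Insurance Levy: 1.4% × €730.00 = €10.22
Total: €37.36 + €15.84 + €10.22 = €63.42

€63.42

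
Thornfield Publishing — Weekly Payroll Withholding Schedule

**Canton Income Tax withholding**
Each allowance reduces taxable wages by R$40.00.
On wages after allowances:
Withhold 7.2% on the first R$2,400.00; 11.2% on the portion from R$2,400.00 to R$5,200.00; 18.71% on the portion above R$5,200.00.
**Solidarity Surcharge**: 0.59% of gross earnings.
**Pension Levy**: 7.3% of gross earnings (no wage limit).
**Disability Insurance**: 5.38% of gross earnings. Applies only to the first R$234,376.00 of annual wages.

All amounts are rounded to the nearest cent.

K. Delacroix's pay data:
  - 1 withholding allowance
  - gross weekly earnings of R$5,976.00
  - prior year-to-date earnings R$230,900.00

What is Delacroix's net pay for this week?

R$4,693.37

Canton Income Tax: taxable = R$5,976.00 − 1×R$40.00 = R$5,936.00
  R$486.40 + 18.71% × (R$5,936.00 − R$5,200.00) = R$486.40 + 18.71% × R$736.00 = R$624.11
Solidarity Surcharge: 0.59% × R$5,976.00 = R$35.26
Pension Levy: 7.3% × R$5,976.00 = R$436.25
Disability Insurance: cap R$234,376.00 − YTD R$230,900.00 = R$3,476.00 subject; 5.38% × R$3,476.00 = R$187.01
Total withheld: R$624.11 + R$35.26 + R$436.25 + R$187.01 = R$1,282.63
Net pay: R$5,976.00 − R$1,282.63 = R$4,693.37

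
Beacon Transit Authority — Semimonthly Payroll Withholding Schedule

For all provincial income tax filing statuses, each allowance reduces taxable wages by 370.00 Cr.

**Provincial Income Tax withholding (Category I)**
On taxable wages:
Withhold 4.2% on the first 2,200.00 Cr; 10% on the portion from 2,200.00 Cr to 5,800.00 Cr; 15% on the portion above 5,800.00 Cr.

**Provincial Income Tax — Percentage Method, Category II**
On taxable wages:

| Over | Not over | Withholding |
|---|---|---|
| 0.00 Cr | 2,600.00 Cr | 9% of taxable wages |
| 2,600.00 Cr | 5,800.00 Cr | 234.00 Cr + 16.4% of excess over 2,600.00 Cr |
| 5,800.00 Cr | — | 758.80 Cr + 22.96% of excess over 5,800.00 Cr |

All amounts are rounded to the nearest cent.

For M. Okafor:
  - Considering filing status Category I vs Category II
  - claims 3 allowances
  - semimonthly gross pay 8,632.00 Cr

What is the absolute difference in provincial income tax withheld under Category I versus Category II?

443.47 Cr

Provincial Income Tax (Category I): taxable = 8,632.00 Cr − 3×370.00 Cr = 7,522.00 Cr
  452.40 Cr + 15% × (7,522.00 Cr − 5,800.00 Cr) = 452.40 Cr + 15% × 1,722.00 Cr = 710.70 Cr
Provincial Income Tax (Category II): taxable = 8,632.00 Cr − 3×370.00 Cr = 7,522.00 Cr
  758.80 Cr + 22.96% × (7,522.00 Cr − 5,800.00 Cr) = 758.80 Cr + 22.96% × 1,722.00 Cr = 1,154.17 Cr
Difference: |710.70 Cr − 1,154.17 Cr| = 443.47 Cr (higher under Category II)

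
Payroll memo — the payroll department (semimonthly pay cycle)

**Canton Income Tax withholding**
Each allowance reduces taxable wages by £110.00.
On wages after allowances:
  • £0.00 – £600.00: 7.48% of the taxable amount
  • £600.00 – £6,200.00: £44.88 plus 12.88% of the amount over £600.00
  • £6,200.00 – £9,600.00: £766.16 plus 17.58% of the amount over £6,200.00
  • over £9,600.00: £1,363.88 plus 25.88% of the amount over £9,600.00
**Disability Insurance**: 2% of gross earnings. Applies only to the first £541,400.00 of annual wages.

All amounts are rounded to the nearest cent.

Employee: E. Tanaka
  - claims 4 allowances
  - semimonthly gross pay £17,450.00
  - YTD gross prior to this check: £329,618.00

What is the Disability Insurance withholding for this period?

£349.00

Disability Insurance: 2% × £17,450.00 = £349.00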